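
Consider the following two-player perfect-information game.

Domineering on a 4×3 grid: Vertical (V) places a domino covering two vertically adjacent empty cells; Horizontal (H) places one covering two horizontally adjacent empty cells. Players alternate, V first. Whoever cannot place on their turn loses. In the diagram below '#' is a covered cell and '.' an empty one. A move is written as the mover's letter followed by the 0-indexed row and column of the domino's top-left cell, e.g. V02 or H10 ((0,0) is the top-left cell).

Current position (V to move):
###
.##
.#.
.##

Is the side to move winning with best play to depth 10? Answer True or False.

V winning at [###/.##/.#./.##]: True

ply 1, V at ###/.##/.#./.## | V10=+1→###/###/##./.##*; V20=+1→###/.##/##./###
ply 2: ###/###/##./.## is terminal -1 (H); from ###/.##/.#./.## depth 10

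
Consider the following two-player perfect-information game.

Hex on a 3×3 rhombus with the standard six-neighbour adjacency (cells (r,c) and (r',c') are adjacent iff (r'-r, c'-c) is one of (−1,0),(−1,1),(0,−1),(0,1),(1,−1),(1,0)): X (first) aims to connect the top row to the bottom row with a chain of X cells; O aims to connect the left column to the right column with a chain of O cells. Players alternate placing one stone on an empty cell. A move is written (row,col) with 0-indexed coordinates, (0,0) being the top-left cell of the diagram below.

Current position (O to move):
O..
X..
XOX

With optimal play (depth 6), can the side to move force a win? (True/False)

O winning at [O../X../XOX]: False

ply 1, O at O../X../XOX | (0,1)=-1→OO./X../XOX*; (0,2)=-1→O.O/X../XOX; (1,1)=-1→O../XO./XOX; (1,2)=-1→O../X.O/XOX
ply 2, X at OO./X../XOX | (0,2)=+1→OOX/X../XOX*; (1,1)=-1→OO./XX./XOX; (1,2)=-1→OO./X.X/XOX
ply 3, O at OOX/X../XOX | (1,1)=-1→OOX/XO./XOX*; (1,2)=-1→OOX/X.O/XOX
ply 4, X at OOX/XO./XOX | (1,2)=+1→OOX/XOX/XOX*
ply 5: OOX/XOX/XOX is terminal -1 (O); from O../X../XOX depth 6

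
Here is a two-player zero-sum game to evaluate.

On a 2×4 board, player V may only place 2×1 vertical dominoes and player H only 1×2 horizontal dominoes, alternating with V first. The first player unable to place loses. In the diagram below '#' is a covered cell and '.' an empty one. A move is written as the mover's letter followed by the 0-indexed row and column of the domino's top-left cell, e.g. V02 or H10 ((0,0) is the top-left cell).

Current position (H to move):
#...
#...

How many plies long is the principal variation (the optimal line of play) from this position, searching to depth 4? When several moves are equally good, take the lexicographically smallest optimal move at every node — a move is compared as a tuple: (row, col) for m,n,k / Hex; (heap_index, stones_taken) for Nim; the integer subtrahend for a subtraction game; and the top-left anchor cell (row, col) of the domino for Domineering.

p1 H@[#.../#...]: H01[###./#...]+1* H02[#.##/#...]+1 H11[#.../###.]+1 H12[#.../#.##]+1
p2 V@[###./#...]: V03[####/#..#]-1*
p3 H@[####/#..#]: H11[####/####]+1*
p4 V@[####/####] terminal -1; root [#.../#...] d4

PV length from [#.../#...]: 3 plies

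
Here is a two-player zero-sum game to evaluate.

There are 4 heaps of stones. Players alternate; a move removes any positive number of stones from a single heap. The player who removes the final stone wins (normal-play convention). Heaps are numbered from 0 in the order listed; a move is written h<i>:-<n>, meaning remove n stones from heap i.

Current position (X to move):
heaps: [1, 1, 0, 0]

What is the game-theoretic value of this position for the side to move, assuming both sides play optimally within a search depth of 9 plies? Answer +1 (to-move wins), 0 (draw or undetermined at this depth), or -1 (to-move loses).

p1 X@[(1,1,0,0)]: h0:-1[(0,1,0,0)]-1* h1:-1[(1,0,0,0)]-1
p2 O@[(0,1,0,0)]: h1:-1[(0,0,0,0)]+1*
p3 X@[(0,0,0,0)] terminal -1; root [(1,1,0,0)] d9

value((1,1,0,0), X) = -1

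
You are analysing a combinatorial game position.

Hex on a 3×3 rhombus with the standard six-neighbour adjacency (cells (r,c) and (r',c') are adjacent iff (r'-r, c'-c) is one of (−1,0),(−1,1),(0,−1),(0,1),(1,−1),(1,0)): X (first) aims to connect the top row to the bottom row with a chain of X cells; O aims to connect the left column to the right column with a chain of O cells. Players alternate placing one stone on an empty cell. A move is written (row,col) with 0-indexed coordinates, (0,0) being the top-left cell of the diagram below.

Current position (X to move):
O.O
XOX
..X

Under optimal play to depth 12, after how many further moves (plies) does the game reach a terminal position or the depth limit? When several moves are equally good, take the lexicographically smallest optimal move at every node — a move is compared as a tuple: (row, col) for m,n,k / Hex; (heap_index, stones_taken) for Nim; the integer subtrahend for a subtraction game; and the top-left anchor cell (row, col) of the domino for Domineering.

PV length from [O.O/XOX/..X]: 2 plies

[O.O/XOX/..X] X move#1: (0,1):-1/OXO/XOX/..X*, (2,0):-1/O.O/XOX/X.X, (2,1):-1/O.O/XOX/.XX
[OXO/XOX/..X] O move#2: (2,0):+1/OXO/XOX/O.X*, (2,1):-1/OXO/XOX/.OX
[OXO/XOX/O.X] end (terminal -1, X#3); searched O.O/XOX/..X to 12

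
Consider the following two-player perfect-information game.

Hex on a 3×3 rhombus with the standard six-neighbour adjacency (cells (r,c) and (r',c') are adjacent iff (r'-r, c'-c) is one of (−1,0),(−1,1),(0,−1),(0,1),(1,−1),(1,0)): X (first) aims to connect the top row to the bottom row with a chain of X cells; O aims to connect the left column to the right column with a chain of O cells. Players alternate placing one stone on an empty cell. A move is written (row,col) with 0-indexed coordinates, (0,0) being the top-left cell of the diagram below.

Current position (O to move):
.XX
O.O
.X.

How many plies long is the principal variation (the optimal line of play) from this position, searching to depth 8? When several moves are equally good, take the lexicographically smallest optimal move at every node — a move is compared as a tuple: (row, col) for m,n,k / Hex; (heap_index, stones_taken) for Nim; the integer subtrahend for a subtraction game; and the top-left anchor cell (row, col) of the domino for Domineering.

ply 1, O at .XX/O.O/.X. | (0,0)=-1→OXX/O.O/.X.; (1,1)=+1→.XX/OOO/.X.*; (2,0)=-1→.XX/O.O/OX.; (2,2)=-1→.XX/O.O/.XO
ply 2: .XX/OOO/.X. is terminal -1 (X); from .XX/O.O/.X. depth 8

PV length from [.XX/O.O/.X.]: 1 ply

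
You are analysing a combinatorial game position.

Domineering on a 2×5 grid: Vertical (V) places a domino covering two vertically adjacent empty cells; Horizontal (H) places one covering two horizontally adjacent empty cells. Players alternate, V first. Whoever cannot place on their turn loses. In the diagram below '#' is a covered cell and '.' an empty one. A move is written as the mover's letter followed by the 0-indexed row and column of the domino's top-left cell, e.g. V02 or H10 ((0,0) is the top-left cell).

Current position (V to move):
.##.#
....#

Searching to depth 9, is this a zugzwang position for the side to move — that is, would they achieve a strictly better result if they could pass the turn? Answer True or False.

zugzwang(.##.#/....#, V) = True

[.##.#/....#] V move#1: V00:-1/###.#/#...#*, V03:-1/.####/...##
[###.#/#...#] H move#2: H11:-1/###.#/###.#, H12:+1/###.#/#.###*
[###.#/#.###] end (terminal -1, V#3); searched .##.#/....# to 9
suppose V passes — search the same position with H to move:
pass> [.##.#/....#] H move#1: H10:-1/.##.#/##..#*, H11:-1/.##.#/.##.#, H12:-1/.##.#/..###
pass> [.##.#/##..#] V move#2: V03:+1/.####/##.##*
pass> [.####/##.##] end (terminal -1, H#3); searched .##.#/....# to 9
for V: play -1, pass +1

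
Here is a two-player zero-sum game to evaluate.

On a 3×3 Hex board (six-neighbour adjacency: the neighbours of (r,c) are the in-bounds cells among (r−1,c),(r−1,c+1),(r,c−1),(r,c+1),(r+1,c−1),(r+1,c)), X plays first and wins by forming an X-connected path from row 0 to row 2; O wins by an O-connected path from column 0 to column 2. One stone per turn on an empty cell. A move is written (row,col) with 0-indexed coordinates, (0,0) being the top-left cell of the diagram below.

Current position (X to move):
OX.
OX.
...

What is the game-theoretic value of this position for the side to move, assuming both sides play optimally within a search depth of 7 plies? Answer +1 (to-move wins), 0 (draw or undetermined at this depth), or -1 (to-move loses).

p1 X@[OX./OX./...]: (0,2)[OXX/OX./...]+1* (1,2)[OX./OXX/...]+1 (2,0)[OX./OX./X..]+1 (2,1)[OX./OX./.X.]+1 (2,2)[OX./OX./..X]+1
p2 O@[OXX/OX./...]: (1,2)[OXX/OXO/...]-1* (2,0)[OXX/OX./O..]-1 (2,1)[OXX/OX./.O.]-1 (2,2)[OXX/OX./..O]-1
p3 X@[OXX/OXO/...]: (2,0)[OXX/OXO/X..]+1* (2,1)[OXX/OXO/.X.]+1 (2,2)[OXX/OXO/..X]+1
p4 O@[OXX/OXO/X..] terminal -1; root [OX./OX./...] d7

value(OX./OX./..., X) = +1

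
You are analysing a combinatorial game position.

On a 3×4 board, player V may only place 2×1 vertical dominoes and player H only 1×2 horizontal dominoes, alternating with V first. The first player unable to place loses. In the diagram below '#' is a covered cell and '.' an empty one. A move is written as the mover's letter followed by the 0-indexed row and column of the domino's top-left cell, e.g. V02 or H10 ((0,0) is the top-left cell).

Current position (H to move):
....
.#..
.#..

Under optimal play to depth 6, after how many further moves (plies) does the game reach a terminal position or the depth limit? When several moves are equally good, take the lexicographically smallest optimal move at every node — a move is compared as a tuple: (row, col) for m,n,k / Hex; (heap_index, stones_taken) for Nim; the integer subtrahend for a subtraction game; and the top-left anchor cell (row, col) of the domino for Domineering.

p1 H@[..../.#../.#..]: H00[##../.#../.#..]-1 H01[.##./.#../.#..]-1 H02[..##/.#../.#..]-1 H12[..../.###/.#..]+1* H22[..../.#../.###]-1
p2 V@[..../.###/.#..]: V00[#.../####/.#..]-1* V10[..../####/##..]-1
p3 H@[#.../####/.#..]: H01[###./####/.#..]+1* H02[#.##/####/.#..]+1 H22[#.../####/.###]+1
p4 V@[###./####/.#..] terminal -1; root [..../.#../.#..] d6

PV length from [..../.#../.#..]: 3 plies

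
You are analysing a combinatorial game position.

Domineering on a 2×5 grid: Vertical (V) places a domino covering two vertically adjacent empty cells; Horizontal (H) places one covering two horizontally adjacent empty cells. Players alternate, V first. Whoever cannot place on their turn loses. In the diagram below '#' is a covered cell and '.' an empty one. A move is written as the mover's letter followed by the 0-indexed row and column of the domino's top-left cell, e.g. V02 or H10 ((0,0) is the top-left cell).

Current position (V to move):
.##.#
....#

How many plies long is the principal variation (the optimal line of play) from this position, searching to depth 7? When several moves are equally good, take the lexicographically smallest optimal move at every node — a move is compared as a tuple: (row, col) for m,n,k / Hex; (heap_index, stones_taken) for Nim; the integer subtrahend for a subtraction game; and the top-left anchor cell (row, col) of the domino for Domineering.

PV length from [.##.#/....#]: 2 plies

[.##.#/....#] V move#1: V00:-1/###.#/#...#*, V03:-1/.####/...##
[###.#/#...#] H move#2: H11:-1/###.#/###.#, H12:+1/###.#/#.###*
[###.#/#.###] end (terminal -1, V#3); searched .##.#/....# to 7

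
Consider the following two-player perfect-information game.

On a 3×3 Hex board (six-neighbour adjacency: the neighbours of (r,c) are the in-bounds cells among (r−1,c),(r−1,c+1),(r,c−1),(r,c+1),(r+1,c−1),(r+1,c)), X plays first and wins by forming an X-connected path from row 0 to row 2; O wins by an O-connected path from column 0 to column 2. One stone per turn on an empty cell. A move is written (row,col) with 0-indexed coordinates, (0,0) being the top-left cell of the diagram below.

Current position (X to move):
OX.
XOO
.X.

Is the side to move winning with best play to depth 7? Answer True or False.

X winning at [OX./XOO/.X.]: True

ply 1, X at OX./XOO/.X. | (0,2)=-1→OXX/XOO/.X.; (2,0)=+1→OX./XOO/XX.*; (2,2)=-1→OX./XOO/.XX
ply 2: OX./XOO/XX. is terminal -1 (O); from OX./XOO/.X. depth 7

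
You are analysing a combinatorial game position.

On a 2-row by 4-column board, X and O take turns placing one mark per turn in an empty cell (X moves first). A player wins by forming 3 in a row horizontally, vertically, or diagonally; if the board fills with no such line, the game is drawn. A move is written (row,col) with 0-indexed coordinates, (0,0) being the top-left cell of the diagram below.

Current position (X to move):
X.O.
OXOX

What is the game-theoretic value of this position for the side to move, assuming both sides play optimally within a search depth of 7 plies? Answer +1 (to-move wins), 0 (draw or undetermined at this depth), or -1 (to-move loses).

[X.O./OXOX] X move#1: (0,1):+0/XXO./OXOX*, (0,3):+0/X.OX/OXOX
[XXO./OXOX] O move#2: (0,3):+0/XXOO/OXOX*
[XXOO/OXOX] end (terminal +0, X#3); searched X.O./OXOX to 7

value(X.O./OXOX, X) = 0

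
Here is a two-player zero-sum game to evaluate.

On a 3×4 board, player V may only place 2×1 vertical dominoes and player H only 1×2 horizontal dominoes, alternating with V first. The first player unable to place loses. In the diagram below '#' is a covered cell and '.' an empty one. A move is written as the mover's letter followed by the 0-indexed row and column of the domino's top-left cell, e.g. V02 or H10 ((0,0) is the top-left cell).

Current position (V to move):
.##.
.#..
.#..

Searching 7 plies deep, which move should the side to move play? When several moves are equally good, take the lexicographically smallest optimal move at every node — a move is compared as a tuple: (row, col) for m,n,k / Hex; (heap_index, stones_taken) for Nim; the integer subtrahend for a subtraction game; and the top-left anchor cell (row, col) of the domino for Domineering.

V's best at [.##./.#../.#..]: V03

[.##./.#../.#..] V move#1: V00:-1/###./##../.#.., V03:+1/.###/.#.#/.#..*, V10:-1/.##./##../##.., V12:+1/.##./.##./.##., V13:+1/.##./.#.#/.#.#
[.###/.#.#/.#..] H move#2: H22:-1/.###/.#.#/.###*
[.###/.#.#/.###] V move#3: V00:+1/####/##.#/.###*, V10:+1/.###/##.#/####
[####/##.#/.###] end (terminal -1, H#4); searched .##./.#../.#.. to 7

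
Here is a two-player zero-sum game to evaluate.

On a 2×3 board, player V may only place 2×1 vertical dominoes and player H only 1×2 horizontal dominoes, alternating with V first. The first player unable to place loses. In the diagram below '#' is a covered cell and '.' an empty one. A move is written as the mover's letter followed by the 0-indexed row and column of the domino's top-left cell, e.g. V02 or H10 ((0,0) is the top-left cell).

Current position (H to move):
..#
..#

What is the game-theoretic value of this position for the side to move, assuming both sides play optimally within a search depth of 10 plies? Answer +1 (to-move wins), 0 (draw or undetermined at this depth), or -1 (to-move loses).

p1 H@[..#/..#]: H00[###/..#]+1* H10[..#/###]+1
p2 V@[###/..#] terminal -1; root [..#/..#] d10

value(..#/..#, H) = +1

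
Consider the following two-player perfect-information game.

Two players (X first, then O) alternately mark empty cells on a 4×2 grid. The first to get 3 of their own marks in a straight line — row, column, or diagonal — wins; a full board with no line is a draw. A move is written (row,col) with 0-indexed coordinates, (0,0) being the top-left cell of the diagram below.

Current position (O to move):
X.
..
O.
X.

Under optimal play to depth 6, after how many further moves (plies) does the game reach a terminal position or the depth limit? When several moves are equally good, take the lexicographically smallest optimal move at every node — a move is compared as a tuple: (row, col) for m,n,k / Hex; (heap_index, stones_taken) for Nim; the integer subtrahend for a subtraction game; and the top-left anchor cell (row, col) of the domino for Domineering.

PV length from [X./../O./X.]: 5 plies

p1 O@[X./../O./X.]: (0,1)[XO/../O./X.]+0* (1,0)[X./O./O./X.]+0 (1,1)[X./.O/O./X.]+0 (2,1)[X./../OO/X.]+0 (3,1)[X./../O./XO]+0
p2 X@[XO/../O./X.]: (1,0)[XO/X./O./X.]+0* (1,1)[XO/.X/O./X.]+0 (2,1)[XO/../OX/X.]+0 (3,1)[XO/../O./XX]+0
p3 O@[XO/X./O./X.]: (1,1)[XO/XO/O./X.]+0* (2,1)[XO/X./OO/X.]+0 (3,1)[XO/X./O./XO]+0
p4 X@[XO/XO/O./X.]: (2,1)[XO/XO/OX/X.]+0* (3,1)[XO/XO/O./XX]-1
p5 O@[XO/XO/OX/X.]: (3,1)[XO/XO/OX/XO]+0*
p6 X@[XO/XO/OX/XO] terminal +0; root [X./../O./X.] d6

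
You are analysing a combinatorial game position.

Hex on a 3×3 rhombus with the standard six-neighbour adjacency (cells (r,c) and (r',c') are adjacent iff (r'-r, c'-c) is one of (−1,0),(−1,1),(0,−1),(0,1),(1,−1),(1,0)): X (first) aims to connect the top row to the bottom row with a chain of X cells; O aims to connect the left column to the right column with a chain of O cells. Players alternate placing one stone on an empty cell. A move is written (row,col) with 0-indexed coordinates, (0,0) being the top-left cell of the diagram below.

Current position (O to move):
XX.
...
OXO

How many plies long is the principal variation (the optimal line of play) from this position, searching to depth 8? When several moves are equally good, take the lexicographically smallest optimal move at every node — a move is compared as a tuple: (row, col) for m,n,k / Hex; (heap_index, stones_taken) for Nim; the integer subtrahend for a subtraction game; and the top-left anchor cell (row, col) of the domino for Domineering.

PV length from [XX./.../OXO]: 3 plies

[XX./.../OXO] O move#1: (0,2):-1/XXO/.../OXO, (1,0):-1/XX./O../OXO, (1,1):+1/XX./.O./OXO*, (1,2):-1/XX./..O/OXO
[XX./.O./OXO] X move#2: (0,2):-1/XXX/.O./OXO*, (1,0):-1/XX./XO./OXO, (1,2):-1/XX./.OX/OXO
[XXX/.O./OXO] O move#3: (1,0):-1/XXX/OO./OXO, (1,2):+1/XXX/.OO/OXO*
[XXX/.OO/OXO] end (terminal -1, X#4); searched XX./.../OXO to 8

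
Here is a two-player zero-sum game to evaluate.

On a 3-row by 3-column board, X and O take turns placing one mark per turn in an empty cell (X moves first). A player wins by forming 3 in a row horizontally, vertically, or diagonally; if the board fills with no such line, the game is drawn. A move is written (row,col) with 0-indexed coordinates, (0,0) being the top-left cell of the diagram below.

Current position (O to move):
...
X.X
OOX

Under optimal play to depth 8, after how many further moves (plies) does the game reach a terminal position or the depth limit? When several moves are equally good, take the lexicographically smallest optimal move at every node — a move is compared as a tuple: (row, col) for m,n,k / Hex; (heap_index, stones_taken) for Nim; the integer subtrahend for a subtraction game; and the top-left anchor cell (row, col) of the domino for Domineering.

[.../X.X/OOX] O move#1: (0,0):-1/O../X.X/OOX*, (0,1):-1/.O./X.X/OOX, (0,2):-1/..O/X.X/OOX, (1,1):-1/.../XOX/OOX
[O../X.X/OOX] X move#2: (0,1):+1/OX./X.X/OOX*, (0,2):+1/O.X/X.X/OOX, (1,1):+1/O../XXX/OOX
[OX./X.X/OOX] O move#3: (0,2):-1/OXO/X.X/OOX*, (1,1):-1/OX./XOX/OOX
[OXO/X.X/OOX] X move#4: (1,1):+1/OXO/XXX/OOX*
[OXO/XXX/OOX] end (terminal -1, O#5); searched .../X.X/OOX to 8

PV length from [.../X.X/OOX]: 4 plies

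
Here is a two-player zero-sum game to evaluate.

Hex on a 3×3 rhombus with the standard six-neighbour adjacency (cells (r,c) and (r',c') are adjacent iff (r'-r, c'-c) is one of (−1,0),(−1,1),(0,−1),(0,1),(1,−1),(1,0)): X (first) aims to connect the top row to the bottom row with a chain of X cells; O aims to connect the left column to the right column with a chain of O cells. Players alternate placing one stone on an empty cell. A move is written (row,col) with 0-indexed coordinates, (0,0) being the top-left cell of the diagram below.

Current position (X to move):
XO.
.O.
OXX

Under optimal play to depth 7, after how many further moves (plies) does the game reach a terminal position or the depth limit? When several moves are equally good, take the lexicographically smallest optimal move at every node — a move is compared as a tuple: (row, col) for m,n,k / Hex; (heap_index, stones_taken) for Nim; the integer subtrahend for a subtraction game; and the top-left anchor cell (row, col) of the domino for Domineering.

p1 X@[XO./.O./OXX]: (0,2)[XOX/.O./OXX]-1* (1,0)[XO./XO./OXX]-1 (1,2)[XO./.OX/OXX]-1
p2 O@[XOX/.O./OXX]: (1,0)[XOX/OO./OXX]-1 (1,2)[XOX/.OO/OXX]+1*
p3 X@[XOX/.OO/OXX] terminal -1; root [XO./.O./OXX] d7

PV length from [XO./.O./OXX]: 2 plies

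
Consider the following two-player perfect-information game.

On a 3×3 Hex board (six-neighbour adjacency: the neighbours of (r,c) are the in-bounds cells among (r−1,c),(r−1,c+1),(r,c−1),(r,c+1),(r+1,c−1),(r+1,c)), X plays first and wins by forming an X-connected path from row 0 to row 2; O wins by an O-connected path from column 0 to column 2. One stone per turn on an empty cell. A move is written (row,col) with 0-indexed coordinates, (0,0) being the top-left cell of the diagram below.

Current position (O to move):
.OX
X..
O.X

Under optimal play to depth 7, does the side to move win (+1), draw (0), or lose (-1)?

value(.OX/X../O.X, O) = +1

p1 O@[.OX/X../O.X]: (0,0)[OOX/X../O.X]-1 (1,1)[.OX/XO./O.X]-1 (1,2)[.OX/X.O/O.X]+1* (2,1)[.OX/X../OOX]-1
p2 X@[.OX/X.O/O.X]: (0,0)[XOX/X.O/O.X]-1* (1,1)[.OX/XXO/O.X]-1 (2,1)[.OX/X.O/OXX]-1
p3 O@[XOX/X.O/O.X]: (1,1)[XOX/XOO/O.X]+1* (2,1)[XOX/X.O/OOX]+1
p4 X@[XOX/XOO/O.X] terminal -1; root [.OX/X../O.X] d7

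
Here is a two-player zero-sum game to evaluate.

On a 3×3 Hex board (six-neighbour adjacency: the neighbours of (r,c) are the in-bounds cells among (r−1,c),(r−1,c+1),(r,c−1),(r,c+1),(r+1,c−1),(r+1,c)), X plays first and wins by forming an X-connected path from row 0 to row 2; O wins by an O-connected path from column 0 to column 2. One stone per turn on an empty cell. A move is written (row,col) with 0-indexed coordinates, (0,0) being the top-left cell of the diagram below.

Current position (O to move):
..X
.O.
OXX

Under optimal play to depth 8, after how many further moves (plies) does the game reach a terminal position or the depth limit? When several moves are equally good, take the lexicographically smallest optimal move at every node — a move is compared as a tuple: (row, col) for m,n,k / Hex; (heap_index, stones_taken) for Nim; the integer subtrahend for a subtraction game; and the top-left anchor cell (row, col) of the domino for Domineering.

PV length from [..X/.O./OXX]: 1 ply

p1 O@[..X/.O./OXX]: (0,0)[O.X/.O./OXX]-1 (0,1)[.OX/.O./OXX]-1 (1,0)[..X/OO./OXX]-1 (1,2)[..X/.OO/OXX]+1*
p2 X@[..X/.OO/OXX] terminal -1; root [..X/.O./OXX] d8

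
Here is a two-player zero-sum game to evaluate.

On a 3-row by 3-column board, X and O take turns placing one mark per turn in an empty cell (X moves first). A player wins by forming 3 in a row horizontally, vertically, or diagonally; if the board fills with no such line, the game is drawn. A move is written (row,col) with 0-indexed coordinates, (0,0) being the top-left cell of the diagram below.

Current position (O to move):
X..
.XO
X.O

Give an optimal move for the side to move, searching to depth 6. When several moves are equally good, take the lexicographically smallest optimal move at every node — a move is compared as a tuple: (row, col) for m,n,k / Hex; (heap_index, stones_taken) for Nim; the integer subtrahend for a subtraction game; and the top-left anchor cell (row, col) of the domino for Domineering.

[X../.XO/X.O] O move#1: (0,1):-1/XO./.XO/X.O, (0,2):+1/X.O/.XO/X.O*, (1,0):-1/X../OXO/X.O, (2,1):-1/X../.XO/XOO
[X.O/.XO/X.O] end (terminal -1, X#2); searched X../.XO/X.O to 6

O's best at [X../.XO/X.O]: (0,2)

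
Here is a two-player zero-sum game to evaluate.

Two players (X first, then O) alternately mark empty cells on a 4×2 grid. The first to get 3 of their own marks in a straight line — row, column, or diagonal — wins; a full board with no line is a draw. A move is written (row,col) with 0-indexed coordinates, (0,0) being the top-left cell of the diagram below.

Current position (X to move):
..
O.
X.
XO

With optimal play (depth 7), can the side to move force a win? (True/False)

X winning at [../O./X./XO]: False

[../O./X./XO] X move#1: (0,0):+0/X./O./X./XO*, (0,1):+0/.X/O./X./XO, (1,1):+0/../OX/X./XO, (2,1):+0/../O./XX/XO
[X./O./X./XO] O move#2: (0,1):+0/XO/O./X./XO*, (1,1):+0/X./OO/X./XO, (2,1):+0/X./O./XO/XO
[XO/O./X./XO] X move#3: (1,1):+0/XO/OX/X./XO*, (2,1):+0/XO/O./XX/XO
[XO/OX/X./XO] O move#4: (2,1):+0/XO/OX/XO/XO*
[XO/OX/XO/XO] end (terminal +0, X#5); searched ../O./X./XO to 7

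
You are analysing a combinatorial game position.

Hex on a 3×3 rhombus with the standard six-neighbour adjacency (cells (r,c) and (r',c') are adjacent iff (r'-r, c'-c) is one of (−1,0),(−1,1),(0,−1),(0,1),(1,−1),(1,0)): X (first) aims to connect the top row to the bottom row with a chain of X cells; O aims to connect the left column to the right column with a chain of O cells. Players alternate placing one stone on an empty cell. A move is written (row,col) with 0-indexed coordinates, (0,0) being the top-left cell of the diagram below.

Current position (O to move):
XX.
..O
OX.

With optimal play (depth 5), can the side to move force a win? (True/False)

[XX./..O/OX.] O move#1: (0,2):-1/XXO/..O/OX., (1,0):-1/XX./O.O/OX., (1,1):+1/XX./.OO/OX.*, (2,2):-1/XX./..O/OXO
[XX./.OO/OX.] end (terminal -1, X#2); searched XX./..O/OX. to 5

O winning at [XX./..O/OX.]: True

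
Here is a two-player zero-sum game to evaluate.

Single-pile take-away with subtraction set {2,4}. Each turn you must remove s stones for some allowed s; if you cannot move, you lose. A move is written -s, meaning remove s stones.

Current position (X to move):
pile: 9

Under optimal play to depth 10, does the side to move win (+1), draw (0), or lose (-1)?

[9] X move#1: -2:+1/7*, -4:-1/5
[7] O move#2: -2:-1/5*, -4:-1/3
[5] X move#3: -2:-1/3, -4:+1/1*
[1] end (terminal -1, O#4); searched 9 to 10

value(9, X) = +1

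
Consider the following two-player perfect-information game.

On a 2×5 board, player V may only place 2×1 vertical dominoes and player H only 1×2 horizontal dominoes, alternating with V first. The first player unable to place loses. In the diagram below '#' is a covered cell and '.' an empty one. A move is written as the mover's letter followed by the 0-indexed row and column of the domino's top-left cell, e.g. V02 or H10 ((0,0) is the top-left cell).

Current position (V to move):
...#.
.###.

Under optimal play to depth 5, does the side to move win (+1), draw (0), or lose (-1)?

value(...#./.###., V) = +1

ply 1, V at ...#./.###. | V00=+1→#..#./####.*; V04=-1→...##/.####
ply 2, H at #..#./####. | H01=-1→####./####.*
ply 3, V at ####./####. | V04=+1→#####/#####*
ply 4: #####/##### is terminal -1 (H); from ...#./.###. depth 5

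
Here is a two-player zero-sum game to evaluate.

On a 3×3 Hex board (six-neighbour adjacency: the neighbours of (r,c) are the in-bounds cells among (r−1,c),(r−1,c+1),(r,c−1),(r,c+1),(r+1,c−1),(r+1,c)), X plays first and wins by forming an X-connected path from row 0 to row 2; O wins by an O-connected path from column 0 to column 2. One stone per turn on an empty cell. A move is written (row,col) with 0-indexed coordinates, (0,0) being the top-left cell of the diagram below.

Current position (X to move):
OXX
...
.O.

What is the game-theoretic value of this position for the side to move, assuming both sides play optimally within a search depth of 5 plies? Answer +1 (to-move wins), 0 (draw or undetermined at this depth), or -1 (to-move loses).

ply 1, X at OXX/.../.O. | (1,0)=-1→OXX/X../.O.; (1,1)=-1→OXX/.X./.O.; (1,2)=+1→OXX/..X/.O.*; (2,0)=+1→OXX/.../XO.; (2,2)=+1→OXX/.../.OX
ply 2, O at OXX/..X/.O. | (1,0)=-1→OXX/O.X/.O.*; (1,1)=-1→OXX/.OX/.O.; (2,0)=-1→OXX/..X/OO.; (2,2)=-1→OXX/..X/.OO
ply 3, X at OXX/O.X/.O. | (1,1)=+1→OXX/OXX/.O.*; (2,0)=+1→OXX/O.X/XO.; (2,2)=+1→OXX/O.X/.OX
ply 4, O at OXX/OXX/.O. | (2,0)=-1→OXX/OXX/OO.*; (2,2)=-1→OXX/OXX/.OO
ply 5, X at OXX/OXX/OO. | (2,2)=+1→OXX/OXX/OOX*
ply 6: OXX/OXX/OOX is terminal -1 (O); from OXX/.../.O. depth 5

value(OXX/.../.O., X) = +1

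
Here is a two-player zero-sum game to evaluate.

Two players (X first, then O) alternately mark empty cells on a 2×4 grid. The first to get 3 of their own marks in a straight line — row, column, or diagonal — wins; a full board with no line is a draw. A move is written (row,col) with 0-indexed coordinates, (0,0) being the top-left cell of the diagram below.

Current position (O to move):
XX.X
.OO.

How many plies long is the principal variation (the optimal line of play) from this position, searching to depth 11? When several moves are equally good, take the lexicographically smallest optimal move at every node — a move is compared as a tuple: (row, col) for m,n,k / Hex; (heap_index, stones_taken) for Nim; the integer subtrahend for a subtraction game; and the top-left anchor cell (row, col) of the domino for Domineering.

ply 1, O at XX.X/.OO. | (0,2)=+1→XXOX/.OO.*; (1,0)=+1→XX.X/OOO.; (1,3)=+1→XX.X/.OOO
ply 2, X at XXOX/.OO. | (1,0)=-1→XXOX/XOO.*; (1,3)=-1→XXOX/.OOX
ply 3, O at XXOX/XOO. | (1,3)=+1→XXOX/XOOO*
ply 4: XXOX/XOOO is terminal -1 (X); from XX.X/.OO. depth 11

PV length from [XX.X/.OO.]: 3 plies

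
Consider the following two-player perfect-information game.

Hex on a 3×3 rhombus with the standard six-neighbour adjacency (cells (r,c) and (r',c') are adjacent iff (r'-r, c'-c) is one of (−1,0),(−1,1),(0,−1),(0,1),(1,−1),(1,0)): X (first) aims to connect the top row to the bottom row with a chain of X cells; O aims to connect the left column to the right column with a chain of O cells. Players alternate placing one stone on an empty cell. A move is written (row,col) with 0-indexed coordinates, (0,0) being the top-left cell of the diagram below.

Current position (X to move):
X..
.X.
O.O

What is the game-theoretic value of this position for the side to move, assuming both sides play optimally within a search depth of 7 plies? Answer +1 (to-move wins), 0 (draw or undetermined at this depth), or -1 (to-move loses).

value(X../.X./O.O, X) = +1

ply 1, X at X../.X./O.O | (0,1)=-1→XX./.X./O.O; (0,2)=-1→X.X/.X./O.O; (1,0)=-1→X../XX./O.O; (1,2)=-1→X../.XX/O.O; (2,1)=+1→X../.X./OXO*
ply 2, O at X../.X./OXO | (0,1)=-1→XO./.X./OXO*; (0,2)=-1→X.O/.X./OXO; (1,0)=-1→X../OX./OXO; (1,2)=-1→X../.XO/OXO
ply 3, X at XO./.X./OXO | (0,2)=+1→XOX/.X./OXO*; (1,0)=+1→XO./XX./OXO; (1,2)=+1→XO./.XX/OXO
ply 4: XOX/.X./OXO is terminal -1 (O); from X../.X./O.O depth 7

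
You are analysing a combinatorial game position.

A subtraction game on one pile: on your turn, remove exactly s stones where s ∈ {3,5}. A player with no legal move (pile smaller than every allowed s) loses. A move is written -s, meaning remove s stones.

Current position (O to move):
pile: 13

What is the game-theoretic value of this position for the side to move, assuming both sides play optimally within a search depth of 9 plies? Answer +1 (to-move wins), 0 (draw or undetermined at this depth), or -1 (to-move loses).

p1 O@[13]: -3[10]+1* -5[8]+1
p2 X@[10]: -3[7]-1* -5[5]-1
p3 O@[7]: -3[4]-1 -5[2]+1*
p4 X@[2] terminal -1; root [13] d9

value(13, O) = +1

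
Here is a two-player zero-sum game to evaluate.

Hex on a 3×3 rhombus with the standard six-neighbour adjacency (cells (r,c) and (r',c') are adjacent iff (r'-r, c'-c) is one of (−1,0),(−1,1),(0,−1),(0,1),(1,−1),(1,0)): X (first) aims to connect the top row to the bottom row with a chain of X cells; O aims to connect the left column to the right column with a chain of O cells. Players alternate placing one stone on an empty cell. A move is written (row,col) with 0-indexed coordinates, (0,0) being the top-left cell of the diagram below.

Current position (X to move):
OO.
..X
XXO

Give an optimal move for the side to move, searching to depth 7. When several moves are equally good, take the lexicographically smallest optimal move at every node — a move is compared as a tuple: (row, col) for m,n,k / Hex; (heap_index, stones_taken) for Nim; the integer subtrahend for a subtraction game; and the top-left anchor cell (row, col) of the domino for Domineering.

ply 1, X at OO./..X/XXO | (0,2)=+1→OOX/..X/XXO*; (1,0)=-1→OO./X.X/XXO; (1,1)=-1→OO./.XX/XXO
ply 2: OOX/..X/XXO is terminal -1 (O); from OO./..X/XXO depth 7

X's best at [OO./..X/XXO]: (0,2)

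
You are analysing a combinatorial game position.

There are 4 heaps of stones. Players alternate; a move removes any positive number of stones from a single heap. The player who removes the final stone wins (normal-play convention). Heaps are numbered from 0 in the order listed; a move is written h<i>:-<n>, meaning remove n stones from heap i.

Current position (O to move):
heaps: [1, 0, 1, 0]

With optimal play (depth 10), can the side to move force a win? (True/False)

ply 1, O at (1,0,1,0) | h0:-1=-1→(0,0,1,0)*; h2:-1=-1→(1,0,0,0)
ply 2, X at (0,0,1,0) | h2:-1=+1→(0,0,0,0)*
ply 3: (0,0,0,0) is terminal -1 (O); from (1,0,1,0) depth 10

O winning at [(1,0,1,0)]: False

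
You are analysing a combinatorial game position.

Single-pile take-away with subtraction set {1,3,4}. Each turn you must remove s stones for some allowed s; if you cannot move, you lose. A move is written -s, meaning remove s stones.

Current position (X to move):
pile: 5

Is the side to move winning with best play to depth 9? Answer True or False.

X winning at [5]: True

[5] X move#1: -1:-1/4, -3:+1/2*, -4:-1/1
[2] O move#2: -1:-1/1*
[1] X move#3: -1:+1/0*
[0] end (terminal -1, O#4); searched 5 to 9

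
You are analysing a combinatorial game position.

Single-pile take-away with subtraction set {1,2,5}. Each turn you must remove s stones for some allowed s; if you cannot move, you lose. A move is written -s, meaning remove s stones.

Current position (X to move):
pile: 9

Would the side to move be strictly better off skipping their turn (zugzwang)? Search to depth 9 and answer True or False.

zugzwang(9, X) = True

[9] X move#1: -1:-1/8*, -2:-1/7, -5:-1/4
[8] O move#2: -1:-1/7, -2:+1/6*, -5:+1/3
[6] X move#3: -1:-1/5*, -2:-1/4, -5:-1/1
[5] O move#4: -1:-1/4, -2:+1/3*, -5:+1/0
[3] X move#5: -1:-1/2*, -2:-1/1
[2] O move#6: -1:-1/1, -2:+1/0*
[0] end (terminal -1, X#7); searched 9 to 9
pass branch (O moves first from the same position):
  | [9] O move#1: -1:-1/8*, -2:-1/7, -5:-1/4
  | [8] X move#2: -1:-1/7, -2:+1/6*, -5:+1/3
  | [6] O move#3: -1:-1/5*, -2:-1/4, -5:-1/1
  | [5] X move#4: -1:-1/4, -2:+1/3*, -5:+1/0
  | [3] O move#5: -1:-1/2*, -2:-1/1
  | [2] X move#6: -1:-1/1, -2:+1/0*
  | [0] end (terminal -1, O#7); searched 9 to 9
X moving scores -1; X passing scores +1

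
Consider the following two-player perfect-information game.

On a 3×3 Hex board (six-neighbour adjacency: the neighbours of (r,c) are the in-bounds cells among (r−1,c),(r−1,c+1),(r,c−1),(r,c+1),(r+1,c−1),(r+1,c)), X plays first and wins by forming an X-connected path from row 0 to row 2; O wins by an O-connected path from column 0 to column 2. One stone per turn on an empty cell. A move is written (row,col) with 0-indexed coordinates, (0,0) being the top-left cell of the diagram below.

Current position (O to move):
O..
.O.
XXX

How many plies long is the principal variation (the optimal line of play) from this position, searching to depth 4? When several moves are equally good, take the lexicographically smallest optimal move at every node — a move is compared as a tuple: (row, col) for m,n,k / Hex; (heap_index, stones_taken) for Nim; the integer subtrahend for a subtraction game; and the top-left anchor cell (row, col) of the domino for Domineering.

[O../.O./XXX] O move#1: (0,1):+1/OO./.O./XXX*, (0,2):+1/O.O/.O./XXX, (1,0):+1/O../OO./XXX, (1,2):+1/O../.OO/XXX
[OO./.O./XXX] X move#2: (0,2):-1/OOX/.O./XXX*, (1,0):-1/OO./XO./XXX, (1,2):-1/OO./.OX/XXX
[OOX/.O./XXX] O move#3: (1,0):-1/OOX/OO./XXX, (1,2):+1/OOX/.OO/XXX*
[OOX/.OO/XXX] end (terminal -1, X#4); searched O../.O./XXX to 4

PV length from [O../.O./XXX]: 3 plies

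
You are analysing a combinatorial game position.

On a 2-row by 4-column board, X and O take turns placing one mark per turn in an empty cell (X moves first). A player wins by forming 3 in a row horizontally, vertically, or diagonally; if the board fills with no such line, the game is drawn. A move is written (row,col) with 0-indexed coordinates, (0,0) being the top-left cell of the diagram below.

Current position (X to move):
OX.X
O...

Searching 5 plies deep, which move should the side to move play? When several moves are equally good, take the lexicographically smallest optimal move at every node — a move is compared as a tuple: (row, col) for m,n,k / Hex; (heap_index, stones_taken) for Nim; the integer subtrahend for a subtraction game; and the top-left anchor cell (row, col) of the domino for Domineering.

ply 1, X at OX.X/O... | (0,2)=+1→OXXX/O...*; (1,1)=+0→OX.X/OX..; (1,2)=+0→OX.X/O.X.; (1,3)=+0→OX.X/O..X
ply 2: OXXX/O... is terminal -1 (O); from OX.X/O... depth 5

X's best at [OX.X/O...]: (0,2)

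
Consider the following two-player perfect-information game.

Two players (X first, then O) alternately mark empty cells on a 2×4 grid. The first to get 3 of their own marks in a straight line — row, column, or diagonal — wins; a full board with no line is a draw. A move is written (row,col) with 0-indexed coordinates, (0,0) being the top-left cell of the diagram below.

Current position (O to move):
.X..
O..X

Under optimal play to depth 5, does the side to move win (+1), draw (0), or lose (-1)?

value(.X../O..X, O) = 0

p1 O@[.X../O..X]: (0,0)[OX../O..X]+0* (0,2)[.XO./O..X]+0 (0,3)[.X.O/O..X]+0 (1,1)[.X../OO.X]+0 (1,2)[.X../O.OX]+0
p2 X@[OX../O..X]: (0,2)[OXX./O..X]+0* (0,3)[OX.X/O..X]+0 (1,1)[OX../OX.X]+0 (1,2)[OX../O.XX]+0
p3 O@[OXX./O..X]: (0,3)[OXXO/O..X]+0* (1,1)[OXX./OO.X]-1 (1,2)[OXX./O.OX]-1
p4 X@[OXXO/O..X]: (1,1)[OXXO/OX.X]+0* (1,2)[OXXO/O.XX]+0
p5 O@[OXXO/OX.X]: (1,2)[OXXO/OXOX]+0*
p6 X@[OXXO/OXOX] terminal +0; root [.X../O..X] d5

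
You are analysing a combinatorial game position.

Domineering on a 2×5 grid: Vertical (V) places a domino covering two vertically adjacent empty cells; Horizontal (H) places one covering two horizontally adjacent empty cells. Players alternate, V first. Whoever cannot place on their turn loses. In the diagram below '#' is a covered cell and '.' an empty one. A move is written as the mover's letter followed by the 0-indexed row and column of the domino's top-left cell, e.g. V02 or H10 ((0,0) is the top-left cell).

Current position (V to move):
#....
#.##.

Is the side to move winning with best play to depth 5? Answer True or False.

V winning at [#..../#.##.]: False

[#..../#.##.] V move#1: V01:-1/##.../####.*, V04:-1/#...#/#.###
[##.../####.] H move#2: H02:-1/####./####., H03:+1/##.##/####.*
[##.##/####.] end (terminal -1, V#3); searched #..../#.##. to 5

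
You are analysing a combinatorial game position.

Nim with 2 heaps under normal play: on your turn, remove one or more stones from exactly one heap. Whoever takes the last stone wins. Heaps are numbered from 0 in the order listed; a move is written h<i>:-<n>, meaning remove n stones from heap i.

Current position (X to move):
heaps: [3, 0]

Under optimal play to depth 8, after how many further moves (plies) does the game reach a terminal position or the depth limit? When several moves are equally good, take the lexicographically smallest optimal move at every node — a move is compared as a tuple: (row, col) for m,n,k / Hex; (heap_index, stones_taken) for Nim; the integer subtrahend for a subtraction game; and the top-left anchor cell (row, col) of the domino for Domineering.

PV length from [(3,0)]: 1 ply

p1 X@[(3,0)]: h0:-1[(2,0)]-1 h0:-2[(1,0)]-1 h0:-3[(0,0)]+1*
p2 O@[(0,0)] terminal -1; root [(3,0)] d8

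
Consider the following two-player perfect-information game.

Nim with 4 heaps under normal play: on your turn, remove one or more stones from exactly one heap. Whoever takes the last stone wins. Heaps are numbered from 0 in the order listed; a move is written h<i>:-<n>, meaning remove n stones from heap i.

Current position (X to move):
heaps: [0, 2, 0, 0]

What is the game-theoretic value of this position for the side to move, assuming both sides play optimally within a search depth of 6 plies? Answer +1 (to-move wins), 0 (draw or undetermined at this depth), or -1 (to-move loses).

value((0,2,0,0), X) = +1

p1 X@[(0,2,0,0)]: h1:-1[(0,1,0,0)]-1 h1:-2[(0,0,0,0)]+1*
p2 O@[(0,0,0,0)] terminal -1; root [(0,2,0,0)] d6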